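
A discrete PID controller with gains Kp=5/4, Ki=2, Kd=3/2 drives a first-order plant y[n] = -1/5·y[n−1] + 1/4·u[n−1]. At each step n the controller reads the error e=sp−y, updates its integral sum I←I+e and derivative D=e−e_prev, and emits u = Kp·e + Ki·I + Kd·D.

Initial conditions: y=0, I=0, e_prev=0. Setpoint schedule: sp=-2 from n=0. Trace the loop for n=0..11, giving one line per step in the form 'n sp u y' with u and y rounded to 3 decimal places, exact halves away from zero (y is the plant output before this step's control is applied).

0 -2 -9.500 0.000
1 -2 0.781 -2.375
2 -2 -16.496 0.670
3 -2 6.141 -4.258
4 -2 -28.300 2.387
5 -2 20.106 -7.552
6 -2 -50.622 6.537
7 -2 50.812 -13.963
8 -2 -95.939 15.495
9 -2 115.509 -27.084
10 -2 -189.738 34.294
11 -2 250.531 -54.293

(exact arithmetic carried between steps; '≈' marks a value shown rounded to 6 d.p. or computed from one; I and e_prev carry over from the previous line; the table rounds u and y to 3 d.p., halves away from zero)
n=0: y=0, sp=-2, e=sp−y=-2; I=-2, D=e−e_prev=-2; u=5/4·(-2)+2·(-2)+3/2·(-2)=-9.5; next y=-1/5·0+1/4·(-9.5)=-2.375
n=1: y=-2.375, sp=-2, e=sp−y=0.375; I=-1.625, D=e−e_prev=2.375; u=5/4·0.375+2·(-1.625)+3/2·2.375=0.78125; next y=-1/5·(-2.375)+1/4·0.78125≈0.670313
n=2: y≈0.670313, sp=-2, e=sp−y≈-2.670313; I≈-4.295313, D=e−e_prev≈-3.045313; u=5/4·(-2.670313)+2·(-4.295313)+3/2·(-3.045313)≈-16.496484; next y=-1/5·0.670313+1/4·(-16.496484)≈-4.258184
n=3: y≈-4.258184, sp=-2, e=sp−y≈2.258184; I≈-2.037129, D=e−e_prev≈4.928496; u=5/4·2.258184+2·(-2.037129)+3/2·4.928496≈6.141216; next y=-1/5·(-4.258184)+1/4·6.141216≈2.386941
n=4: y≈2.386941, sp=-2, e=sp−y≈-4.386941; I≈-6.424070, D=e−e_prev≈-6.645124; u=5/4·(-4.386941)+2·(-6.424070)+3/2·(-6.645124)≈-28.299501; next y=-1/5·2.386941+1/4·(-28.299501)≈-7.552263
n=5: y≈-7.552263, sp=-2, e=sp−y≈5.552263; I≈-0.871806, D=e−e_prev≈9.939204; u=5/4·5.552263+2·(-0.871806)+3/2·9.939204≈20.105523; next y=-1/5·(-7.552263)+1/4·20.105523≈6.536834
n=6: y≈6.536834, sp=-2, e=sp−y≈-8.536834; I≈-9.408640, D=e−e_prev≈-14.089097; u=5/4·(-8.536834)+2·(-9.408640)+3/2·(-14.089097)≈-50.621967; next y=-1/5·6.536834+1/4·(-50.621967)≈-13.962858
n=7: y≈-13.962858, sp=-2, e=sp−y≈11.962858; I≈2.554219, D=e−e_prev≈20.499692; u=5/4·11.962858+2·2.554219+3/2·20.499692≈50.811548; next y=-1/5·(-13.962858)+1/4·50.811548≈15.495459
n=8: y≈15.495459, sp=-2, e=sp−y≈-17.495459; I≈-14.941240, D=e−e_prev≈-29.458317; u=5/4·(-17.495459)+2·(-14.941240)+3/2·(-29.458317)≈-95.939279; next y=-1/5·15.495459+1/4·(-95.939279)≈-27.083912
n=9: y≈-27.083912, sp=-2, e=sp−y≈25.083912; I≈10.142672, D=e−e_prev≈42.579370; u=5/4·25.083912+2·10.142672+3/2·42.579370≈115.509288; next y=-1/5·(-27.083912)+1/4·115.509288≈34.294104
n=10: y≈34.294104, sp=-2, e=sp−y≈-36.294104; I≈-26.151433, D=e−e_prev≈-61.378016; u=5/4·(-36.294104)+2·(-26.151433)+3/2·(-61.378016)≈-189.737520; next y=-1/5·34.294104+1/4·(-189.737520)≈-54.293201
n=11: y≈-54.293201, sp=-2, e=sp−y≈52.293201; I≈26.141768, D=e−e_prev≈88.587305; u=5/4·52.293201+2·26.141768+3/2·88.587305≈250.530995; next y=-1/5·(-54.293201)+1/4·250.530995≈73.491389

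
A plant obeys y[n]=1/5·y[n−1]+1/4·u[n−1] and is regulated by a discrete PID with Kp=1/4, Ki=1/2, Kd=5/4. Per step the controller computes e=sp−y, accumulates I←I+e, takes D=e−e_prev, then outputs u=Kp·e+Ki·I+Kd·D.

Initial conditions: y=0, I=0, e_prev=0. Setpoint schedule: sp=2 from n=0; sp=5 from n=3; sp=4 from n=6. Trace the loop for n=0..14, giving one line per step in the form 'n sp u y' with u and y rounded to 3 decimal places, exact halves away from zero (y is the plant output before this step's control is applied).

0 2 4.000 0.000
1 2 0.500 1.000
2 2 3.600 0.325
3 5 8.314 0.965
4 5 4.768 2.271
5 5 9.016 1.646
6 4 6.038 2.583
7 4 10.281 2.026
8 4 8.673 2.976
9 4 10.796 2.763
10 4 10.173 3.252
11 4 11.274 3.194
12 4 11.077 3.457
13 4 11.671 3.461
14 4 11.647 3.610

(exact arithmetic carried between steps; '≈' marks a value shown rounded to 6 d.p. or computed from one; I and e_prev carry over from the previous line; the table rounds u and y to 3 d.p., halves away from zero)
n=0: y=0, sp=2, e=sp−y=2; I=2, D=e−e_prev=2; u=1/4·2+1/2·2+5/4·2=4; next y=1/5·0+1/4·4=1
n=1: y=1, sp=2, e=sp−y=1; I=3, D=e−e_prev=-1; u=1/4·1+1/2·3+5/4·(-1)=0.5; next y=1/5·1+1/4·0.5=0.325
n=2: y=0.325, sp=2, e=sp−y=1.675; I=4.675, D=e−e_prev=0.675; u=1/4·1.675+1/2·4.675+5/4·0.675=3.6; next y=1/5·0.325+1/4·3.6=0.965
n=3: y=0.965, sp=5, e=sp−y=4.035; I=8.71, D=e−e_prev=2.36; u=1/4·4.035+1/2·8.71+5/4·2.36=8.31375; next y=1/5·0.965+1/4·8.31375≈2.271438
n=4: y≈2.271438, sp=5, e=sp−y≈2.728563; I≈11.438563, D=e−e_prev≈-1.306438; u=1/4·2.728563+1/2·11.438563+5/4·(-1.306438)≈4.768375; next y=1/5·2.271438+1/4·4.768375≈1.646381
n=5: y≈1.646381, sp=5, e=sp−y≈3.353619; I≈14.792181, D=e−e_prev≈0.625056; u=1/4·3.353619+1/2·14.792181+5/4·0.625056≈9.015816; next y=1/5·1.646381+1/4·9.015816≈2.583230
n=6: y≈2.583230, sp=4, e=sp−y≈1.416770; I≈16.208951, D=e−e_prev≈-1.936849; u=1/4·1.416770+1/2·16.208951+5/4·(-1.936849)≈6.037607; next y=1/5·2.583230+1/4·6.037607≈2.026048
n=7: y≈2.026048, sp=4, e=sp−y≈1.973952; I≈18.182903, D=e−e_prev≈0.557182; u=1/4·1.973952+1/2·18.182903+5/4·0.557182≈10.281418; next y=1/5·2.026048+1/4·10.281418≈2.975564
n=8: y≈2.975564, sp=4, e=sp−y≈1.024436; I≈19.207339, D=e−e_prev≈-0.949516; u=1/4·1.024436+1/2·19.207339+5/4·(-0.949516)≈8.672883; next y=1/5·2.975564+1/4·8.672883≈2.763334
n=9: y≈2.763334, sp=4, e=sp−y≈1.236666; I≈20.444006, D=e−e_prev≈0.212230; u=1/4·1.236666+1/2·20.444006+5/4·0.212230≈10.796457; next y=1/5·2.763334+1/4·10.796457≈3.251781
n=10: y≈3.251781, sp=4, e=sp−y≈0.748219; I≈21.192225, D=e−e_prev≈-0.488447; u=1/4·0.748219+1/2·21.192225+5/4·(-0.488447)≈10.172608; next y=1/5·3.251781+1/4·10.172608≈3.193508
n=11: y≈3.193508, sp=4, e=sp−y≈0.806492; I≈21.998716, D=e−e_prev≈0.058273; u=1/4·0.806492+1/2·21.998716+5/4·0.058273≈11.273822; next y=1/5·3.193508+1/4·11.273822≈3.457157
n=12: y≈3.457157, sp=4, e=sp−y≈0.542843; I≈22.541559, D=e−e_prev≈-0.263649; u=1/4·0.542843+1/2·22.541559+5/4·(-0.263649)≈11.076929; next y=1/5·3.457157+1/4·11.076929≈3.460664
n=13: y≈3.460664, sp=4, e=sp−y≈0.539336; I≈23.080896, D=e−e_prev≈-0.003506; u=1/4·0.539336+1/2·23.080896+5/4·(-0.003506)≈11.670899; next y=1/5·3.460664+1/4·11.670899≈3.609857
n=14: y≈3.609857, sp=4, e=sp−y≈0.390143; I≈23.471038, D=e−e_prev≈-0.149194; u=1/4·0.390143+1/2·23.471038+5/4·(-0.149194)≈11.646563; next y=1/5·3.609857+1/4·11.646563≈3.633612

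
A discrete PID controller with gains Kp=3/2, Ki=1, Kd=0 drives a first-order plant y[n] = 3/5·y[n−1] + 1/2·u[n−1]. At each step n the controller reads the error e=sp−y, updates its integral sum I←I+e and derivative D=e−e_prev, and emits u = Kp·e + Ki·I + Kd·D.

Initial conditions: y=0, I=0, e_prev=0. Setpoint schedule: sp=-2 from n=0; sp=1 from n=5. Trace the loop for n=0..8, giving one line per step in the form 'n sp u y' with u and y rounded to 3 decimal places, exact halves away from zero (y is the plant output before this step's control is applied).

0 -2 -5.000 0.000
1 -2 -0.750 -2.500
2 -2 -1.813 -1.875
3 -2 -1.547 -2.031
4 -2 -1.613 -1.992
5 1 5.903 -2.002
6 1 -0.476 1.750
7 1 1.119 0.812
8 1 0.720 1.047

(exact arithmetic carried between steps; '≈' marks a value shown rounded to 6 d.p. or computed from one; I and e_prev carry over from the previous line; the table rounds u and y to 3 d.p., halves away from zero)
n=0: y=0, sp=-2, e=sp−y=-2; I=-2, D=e−e_prev=-2; u=3/2·(-2)+1·(-2)+0·(-2)=-5; next y=3/5·0+1/2·(-5)=-2.5
n=1: y=-2.5, sp=-2, e=sp−y=0.5; I=-1.5, D=e−e_prev=2.5; u=3/2·0.5+1·(-1.5)+0·2.5=-0.75; next y=3/5·(-2.5)+1/2·(-0.75)=-1.875
n=2: y=-1.875, sp=-2, e=sp−y=-0.125; I=-1.625, D=e−e_prev=-0.625; u=3/2·(-0.125)+1·(-1.625)+0·(-0.625)=-1.8125; next y=3/5·(-1.875)+1/2·(-1.8125)=-2.03125
n=3: y=-2.03125, sp=-2, e=sp−y=0.03125; I=-1.59375, D=e−e_prev=0.15625; u=3/2·0.03125+1·(-1.59375)+0·0.15625=-1.546875; next y=3/5·(-2.03125)+1/2·(-1.546875)≈-1.992188
n=4: y≈-1.992188, sp=-2, e=sp−y≈-0.007813; I≈-1.601563, D=e−e_prev≈-0.039063; u=3/2·(-0.007813)+1·(-1.601563)+0·(-0.039063)≈-1.613281; next y=3/5·(-1.992188)+1/2·(-1.613281)≈-2.001953
n=5: y≈-2.001953, sp=1, e=sp−y≈3.001953; I≈1.400391, D=e−e_prev≈3.009766; u=3/2·3.001953+1·1.400391+0·3.009766≈5.903320; next y=3/5·(-2.001953)+1/2·5.903320≈1.750488
n=6: y≈1.750488, sp=1, e=sp−y≈-0.750488; I≈0.649902, D=e−e_prev≈-3.752441; u=3/2·(-0.750488)+1·0.649902+0·(-3.752441)≈-0.475830; next y=3/5·1.750488+1/2·(-0.475830)≈0.812378
n=7: y≈0.812378, sp=1, e=sp−y≈0.187622; I≈0.837524, D=e−e_prev≈0.938110; u=3/2·0.187622+1·0.837524+0·0.938110≈1.118958; next y=3/5·0.812378+1/2·1.118958≈1.046906
n=8: y≈1.046906, sp=1, e=sp−y≈-0.046906; I≈0.790619, D=e−e_prev≈-0.234528; u=3/2·(-0.046906)+1·0.790619+0·(-0.234528)≈0.720261; next y=3/5·1.046906+1/2·0.720261≈0.988274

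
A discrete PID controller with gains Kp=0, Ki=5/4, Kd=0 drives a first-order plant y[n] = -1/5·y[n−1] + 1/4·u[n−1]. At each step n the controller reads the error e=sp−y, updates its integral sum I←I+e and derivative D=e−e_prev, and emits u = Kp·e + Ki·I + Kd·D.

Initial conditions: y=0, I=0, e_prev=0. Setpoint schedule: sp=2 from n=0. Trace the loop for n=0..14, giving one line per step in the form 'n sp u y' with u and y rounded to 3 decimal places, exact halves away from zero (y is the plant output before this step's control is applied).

(exact arithmetic carried between steps; '≈' marks a value shown rounded to 6 d.p. or computed from one; I and e_prev carry over from the previous line; the table rounds u and y to 3 d.p., halves away from zero)
n=0: y=0, sp=2, e=sp−y=2; I=2, D=e−e_prev=2; u=0·2+5/4·2+0·2=2.5; next y=-1/5·0+1/4·2.5=0.625
n=1: y=0.625, sp=2, e=sp−y=1.375; I=3.375, D=e−e_prev=-0.625; u=0·1.375+5/4·3.375+0·(-0.625)=4.21875; next y=-1/5·0.625+1/4·4.21875≈0.929688
n=2: y≈0.929688, sp=2, e=sp−y≈1.070313; I≈4.445313, D=e−e_prev≈-0.304688; u=0·1.070313+5/4·4.445313+0·(-0.304688)≈5.556641; next y=-1/5·0.929688+1/4·5.556641≈1.203223
n=3: y≈1.203223, sp=2, e=sp−y≈0.796777; I≈5.242090, D=e−e_prev≈-0.273535; u=0·0.796777+5/4·5.242090+0·(-0.273535)≈6.552612; next y=-1/5·1.203223+1/4·6.552612≈1.397509
n=4: y≈1.397509, sp=2, e=sp−y≈0.602491; I≈5.844581, D=e−e_prev≈-0.194286; u=0·0.602491+5/4·5.844581+0·(-0.194286)≈7.305727; next y=-1/5·1.397509+1/4·7.305727≈1.546930
n=5: y≈1.546930, sp=2, e=sp−y≈0.453070; I≈6.297651, D=e−e_prev≈-0.149421; u=0·0.453070+5/4·6.297651+0·(-0.149421)≈7.872064; next y=-1/5·1.546930+1/4·7.872064≈1.658630
n=6: y≈1.658630, sp=2, e=sp−y≈0.341370; I≈6.639021, D=e−e_prev≈-0.111700; u=0·0.341370+5/4·6.639021+0·(-0.111700)≈8.298777; next y=-1/5·1.658630+1/4·8.298777≈1.742968
n=7: y≈1.742968, sp=2, e=sp−y≈0.257032; I≈6.896053, D=e−e_prev≈-0.084338; u=0·0.257032+5/4·6.896053+0·(-0.084338)≈8.620066; next y=-1/5·1.742968+1/4·8.620066≈1.806423
n=8: y≈1.806423, sp=2, e=sp−y≈0.193577; I≈7.089630, D=e−e_prev≈-0.063455; u=0·0.193577+5/4·7.089630+0·(-0.063455)≈8.862038; next y=-1/5·1.806423+1/4·8.862038≈1.854225
n=9: y≈1.854225, sp=2, e=sp−y≈0.145775; I≈7.235405, D=e−e_prev≈-0.047802; u=0·0.145775+5/4·7.235405+0·(-0.047802)≈9.044257; next y=-1/5·1.854225+1/4·9.044257≈1.890219
n=10: y≈1.890219, sp=2, e=sp−y≈0.109781; I≈7.345186, D=e−e_prev≈-0.035994; u=0·0.109781+5/4·7.345186+0·(-0.035994)≈9.181483; next y=-1/5·1.890219+1/4·9.181483≈1.917327
n=11: y≈1.917327, sp=2, e=sp−y≈0.082673; I≈7.427859, D=e−e_prev≈-0.027108; u=0·0.082673+5/4·7.427859+0·(-0.027108)≈9.284824; next y=-1/5·1.917327+1/4·9.284824≈1.937741
n=12: y≈1.937741, sp=2, e=sp−y≈0.062259; I≈7.490119, D=e−e_prev≈-0.020414; u=0·0.062259+5/4·7.490119+0·(-0.020414)≈9.362648; next y=-1/5·1.937741+1/4·9.362648≈1.953114
n=13: y≈1.953114, sp=2, e=sp−y≈0.046886; I≈7.537005, D=e−e_prev≈-0.015373; u=0·0.046886+5/4·7.537005+0·(-0.015373)≈9.421256; next y=-1/5·1.953114+1/4·9.421256≈1.964691
n=14: y≈1.964691, sp=2, e=sp−y≈0.035309; I≈7.572314, D=e−e_prev≈-0.011577; u=0·0.035309+5/4·7.572314+0·(-0.011577)≈9.465392; next y=-1/5·1.964691+1/4·9.465392≈1.973410

0 2 2.500 0.000
1 2 4.219 0.625
2 2 5.557 0.930
3 2 6.553 1.203
4 2 7.306 1.398
5 2 7.872 1.547
6 2 8.299 1.659
7 2 8.620 1.743
8 2 8.862 1.806
9 2 9.044 1.854
10 2 9.181 1.890
11 2 9.285 1.917
12 2 9.363 1.938
13 2 9.421 1.953
14 2 9.465 1.965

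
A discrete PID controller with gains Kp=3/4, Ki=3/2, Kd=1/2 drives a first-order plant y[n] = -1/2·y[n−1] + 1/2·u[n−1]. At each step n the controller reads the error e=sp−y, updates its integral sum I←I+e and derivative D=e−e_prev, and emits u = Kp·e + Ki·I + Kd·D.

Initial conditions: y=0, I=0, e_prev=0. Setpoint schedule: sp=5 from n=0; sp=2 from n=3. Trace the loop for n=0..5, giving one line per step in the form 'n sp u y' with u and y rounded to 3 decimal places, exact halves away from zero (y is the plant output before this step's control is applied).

0 5 13.750 0.000
1 5 -0.156 6.875
2 5 29.043 -3.516
3 2 -26.065 16.279
4 2 66.905 -21.172
5 2 -96.392 44.039

(exact arithmetic carried between steps; '≈' marks a value shown rounded to 6 d.p. or computed from one; I and e_prev carry over from the previous line; the table rounds u and y to 3 d.p., halves away from zero)
n=0: y=0, sp=5, e=sp−y=5; I=5, D=e−e_prev=5; u=3/4·5+3/2·5+1/2·5=13.75; next y=-1/2·0+1/2·13.75=6.875
n=1: y=6.875, sp=5, e=sp−y=-1.875; I=3.125, D=e−e_prev=-6.875; u=3/4·(-1.875)+3/2·3.125+1/2·(-6.875)=-0.15625; next y=-1/2·6.875+1/2·(-0.15625)=-3.515625
n=2: y=-3.515625, sp=5, e=sp−y=8.515625; I=11.640625, D=e−e_prev=10.390625; u=3/4·8.515625+3/2·11.640625+1/2·10.390625≈29.042969; next y=-1/2·(-3.515625)+1/2·29.042969≈16.279297
n=3: y≈16.279297, sp=2, e=sp−y≈-14.279297; I≈-2.638672, D=e−e_prev≈-22.794922; u=3/4·(-14.279297)+3/2·(-2.638672)+1/2·(-22.794922)≈-26.064941; next y=-1/2·16.279297+1/2·(-26.064941)≈-21.172119
n=4: y≈-21.172119, sp=2, e=sp−y≈23.172119; I≈20.533447, D=e−e_prev≈37.451416; u=3/4·23.172119+3/2·20.533447+1/2·37.451416≈66.904968; next y=-1/2·(-21.172119)+1/2·66.904968≈44.038544
n=5: y≈44.038544, sp=2, e=sp−y≈-42.038544; I≈-21.505096, D=e−e_prev≈-65.210663; u=3/4·(-42.038544)+3/2·(-21.505096)+1/2·(-65.210663)≈-96.391884; next y=-1/2·44.038544+1/2·(-96.391884)≈-70.215214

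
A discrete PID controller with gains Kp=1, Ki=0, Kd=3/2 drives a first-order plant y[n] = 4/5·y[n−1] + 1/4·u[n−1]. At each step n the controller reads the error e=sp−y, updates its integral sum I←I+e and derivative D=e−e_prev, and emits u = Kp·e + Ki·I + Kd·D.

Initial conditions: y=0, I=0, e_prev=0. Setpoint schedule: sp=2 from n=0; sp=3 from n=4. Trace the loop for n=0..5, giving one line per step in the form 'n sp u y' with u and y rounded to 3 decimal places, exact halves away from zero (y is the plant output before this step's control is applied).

(exact arithmetic carried between steps; '≈' marks a value shown rounded to 6 d.p. or computed from one; I and e_prev carry over from the previous line; the table rounds u and y to 3 d.p., halves away from zero)
n=0: y=0, sp=2, e=sp−y=2; I=2, D=e−e_prev=2; u=1·2+0·2+3/2·2=5; next y=4/5·0+1/4·5=1.25
n=1: y=1.25, sp=2, e=sp−y=0.75; I=2.75, D=e−e_prev=-1.25; u=1·0.75+0·2.75+3/2·(-1.25)=-1.125; next y=4/5·1.25+1/4·(-1.125)=0.71875
n=2: y=0.71875, sp=2, e=sp−y=1.28125; I=4.03125, D=e−e_prev=0.53125; u=1·1.28125+0·4.03125+3/2·0.53125=2.078125; next y=4/5·0.71875+1/4·2.078125≈1.094531
n=3: y≈1.094531, sp=2, e=sp−y≈0.905469; I≈4.936719, D=e−e_prev≈-0.375781; u=1·0.905469+0·4.936719+3/2·(-0.375781)≈0.341797; next y=4/5·1.094531+1/4·0.341797≈0.961074
n=4: y≈0.961074, sp=3, e=sp−y≈2.038926; I≈6.975645, D=e−e_prev≈1.133457; u=1·2.038926+0·6.975645+3/2·1.133457≈3.739111; next y=4/5·0.961074+1/4·3.739111≈1.703637
n=5: y≈1.703637, sp=3, e=sp−y≈1.296363; I≈8.272007, D=e−e_prev≈-0.742563; u=1·1.296363+0·8.272007+3/2·(-0.742563)≈0.182518; next y=4/5·1.703637+1/4·0.182518≈1.408539

0 2 5.000 0.000
1 2 -1.125 1.250
2 2 2.078 0.719
3 2 0.342 1.095
4 3 3.739 0.961
5 3 0.183 1.704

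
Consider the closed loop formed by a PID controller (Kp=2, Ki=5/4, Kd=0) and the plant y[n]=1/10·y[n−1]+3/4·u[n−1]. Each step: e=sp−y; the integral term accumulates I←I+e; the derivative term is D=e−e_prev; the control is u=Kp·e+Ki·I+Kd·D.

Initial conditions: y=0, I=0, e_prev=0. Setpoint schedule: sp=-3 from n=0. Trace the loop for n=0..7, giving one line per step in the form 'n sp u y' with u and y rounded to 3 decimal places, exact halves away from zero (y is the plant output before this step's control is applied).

0 -3 -9.750 0.000
1 -3 10.266 -7.313
2 -3 -30.755 6.968
3 -3 52.132 -22.370
4 -3 -116.159 36.862
5 -3 224.973 -83.433
6 -3 -466.898 160.386
7 -3 936.063 -334.135

(exact arithmetic carried between steps; '≈' marks a value shown rounded to 6 d.p. or computed from one; I and e_prev carry over from the previous line; the table rounds u and y to 3 d.p., halves away from zero)
n=0: y=0, sp=-3, e=sp−y=-3; I=-3, D=e−e_prev=-3; u=2·(-3)+5/4·(-3)+0·(-3)=-9.75; next y=1/10·0+3/4·(-9.75)=-7.3125
n=1: y=-7.3125, sp=-3, e=sp−y=4.3125; I=1.3125, D=e−e_prev=7.3125; u=2·4.3125+5/4·1.3125+0·7.3125=10.265625; next y=1/10·(-7.3125)+3/4·10.265625≈6.967969
n=2: y≈6.967969, sp=-3, e=sp−y≈-9.967969; I≈-8.655469, D=e−e_prev≈-14.280469; u=2·(-9.967969)+5/4·(-8.655469)+0·(-14.280469)≈-30.755273; next y=1/10·6.967969+3/4·(-30.755273)≈-22.369658
n=3: y≈-22.369658, sp=-3, e=sp−y≈19.369658; I≈10.714189, D=e−e_prev≈29.337627; u=2·19.369658+5/4·10.714189+0·29.337627≈52.132053; next y=1/10·(-22.369658)+3/4·52.132053≈36.862074
n=4: y≈36.862074, sp=-3, e=sp−y≈-39.862074; I≈-29.147885, D=e−e_prev≈-59.231732; u=2·(-39.862074)+5/4·(-29.147885)+0·(-59.231732)≈-116.159004; next y=1/10·36.862074+3/4·(-116.159004)≈-83.433046
n=5: y≈-83.433046, sp=-3, e=sp−y≈80.433046; I≈51.285161, D=e−e_prev≈120.295120; u=2·80.433046+5/4·51.285161+0·120.295120≈224.972542; next y=1/10·(-83.433046)+3/4·224.972542≈160.386102
n=6: y≈160.386102, sp=-3, e=sp−y≈-163.386102; I≈-112.100941, D=e−e_prev≈-243.819148; u=2·(-163.386102)+5/4·(-112.100941)+0·(-243.819148)≈-466.898381; next y=1/10·160.386102+3/4·(-466.898381)≈-334.135176
n=7: y≈-334.135176, sp=-3, e=sp−y≈331.135176; I≈219.034234, D=e−e_prev≈494.521278; u=2·331.135176+5/4·219.034234+0·494.521278≈936.063144; next y=1/10·(-334.135176)+3/4·936.063144≈668.633840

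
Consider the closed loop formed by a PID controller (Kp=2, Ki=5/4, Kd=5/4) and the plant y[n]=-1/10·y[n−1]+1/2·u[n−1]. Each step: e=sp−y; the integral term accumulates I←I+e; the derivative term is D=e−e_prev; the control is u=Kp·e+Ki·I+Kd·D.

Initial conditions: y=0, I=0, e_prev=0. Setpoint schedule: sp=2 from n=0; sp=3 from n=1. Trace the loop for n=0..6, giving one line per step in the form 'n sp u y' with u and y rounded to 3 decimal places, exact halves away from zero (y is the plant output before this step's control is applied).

(exact arithmetic carried between steps; '≈' marks a value shown rounded to 6 d.p. or computed from one; I and e_prev carry over from the previous line; the table rounds u and y to 3 d.p., halves away from zero)
n=0: y=0, sp=2, e=sp−y=2; I=2, D=e−e_prev=2; u=2·2+5/4·2+5/4·2=9; next y=-1/10·0+1/2·9=4.5
n=1: y=4.5, sp=3, e=sp−y=-1.5; I=0.5, D=e−e_prev=-3.5; u=2·(-1.5)+5/4·0.5+5/4·(-3.5)=-6.75; next y=-1/10·4.5+1/2·(-6.75)=-3.825
n=2: y=-3.825, sp=3, e=sp−y=6.825; I=7.325, D=e−e_prev=8.325; u=2·6.825+5/4·7.325+5/4·8.325=33.2125; next y=-1/10·(-3.825)+1/2·33.2125=16.98875
n=3: y=16.98875, sp=3, e=sp−y=-13.98875; I=-6.66375, D=e−e_prev=-20.81375; u=2·(-13.98875)+5/4·(-6.66375)+5/4·(-20.81375)=-62.324375; next y=-1/10·16.98875+1/2·(-62.324375)≈-32.861063
n=4: y≈-32.861063, sp=3, e=sp−y≈35.861063; I≈29.197313, D=e−e_prev≈49.849813; u=2·35.861063+5/4·29.197313+5/4·49.849813≈170.531031; next y=-1/10·(-32.861063)+1/2·170.531031≈88.551622
n=5: y≈88.551622, sp=3, e=sp−y≈-85.551622; I≈-56.354309, D=e−e_prev≈-121.412684; u=2·(-85.551622)+5/4·(-56.354309)+5/4·(-121.412684)≈-393.311986; next y=-1/10·88.551622+1/2·(-393.311986)≈-205.511155
n=6: y≈-205.511155, sp=3, e=sp−y≈208.511155; I≈152.156846, D=e−e_prev≈294.062777; u=2·208.511155+5/4·152.156846+5/4·294.062777≈974.796839; next y=-1/10·(-205.511155)+1/2·974.796839≈507.949535

0 2 9.000 0.000
1 3 -6.750 4.500
2 3 33.213 -3.825
3 3 -62.324 16.989
4 3 170.531 -32.861
5 3 -393.312 88.552
6 3 974.797 -205.511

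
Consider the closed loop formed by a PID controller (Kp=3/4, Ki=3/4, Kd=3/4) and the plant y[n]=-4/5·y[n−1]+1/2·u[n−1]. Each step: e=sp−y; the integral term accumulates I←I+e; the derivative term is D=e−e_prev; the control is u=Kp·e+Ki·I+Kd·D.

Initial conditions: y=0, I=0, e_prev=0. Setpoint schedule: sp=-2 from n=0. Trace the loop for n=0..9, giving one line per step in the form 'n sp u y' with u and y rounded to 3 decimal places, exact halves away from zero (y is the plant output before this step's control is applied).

0 -2 -4.500 0.000
1 -2 0.563 -2.250
2 -2 -10.683 2.081
3 -2 9.952 -7.006
4 -2 -32.681 10.581
5 -2 50.693 -24.805
6 -2 -116.234 45.191
7 -2 214.656 -94.270
8 -2 -444.017 182.744
9 -2 864.817 -368.204

(exact arithmetic carried between steps; '≈' marks a value shown rounded to 6 d.p. or computed from one; I and e_prev carry over from the previous line; the table rounds u and y to 3 d.p., halves away from zero)
n=0: y=0, sp=-2, e=sp−y=-2; I=-2, D=e−e_prev=-2; u=3/4·(-2)+3/4·(-2)+3/4·(-2)=-4.5; next y=-4/5·0+1/2·(-4.5)=-2.25
n=1: y=-2.25, sp=-2, e=sp−y=0.25; I=-1.75, D=e−e_prev=2.25; u=3/4·0.25+3/4·(-1.75)+3/4·2.25=0.5625; next y=-4/5·(-2.25)+1/2·0.5625=2.08125
n=2: y=2.08125, sp=-2, e=sp−y=-4.08125; I=-5.83125, D=e−e_prev=-4.33125; u=3/4·(-4.08125)+3/4·(-5.83125)+3/4·(-4.33125)≈-10.682813; next y=-4/5·2.08125+1/2·(-10.682813)≈-7.006406
n=3: y≈-7.006406, sp=-2, e=sp−y≈5.006406; I≈-0.824844, D=e−e_prev≈9.087656; u=3/4·5.006406+3/4·(-0.824844)+3/4·9.087656≈9.951914; next y=-4/5·(-7.006406)+1/2·9.951914≈10.581082
n=4: y≈10.581082, sp=-2, e=sp−y≈-12.581082; I≈-13.405926, D=e−e_prev≈-17.587488; u=3/4·(-12.581082)+3/4·(-13.405926)+3/4·(-17.587488)≈-32.680872; next y=-4/5·10.581082+1/2·(-32.680872)≈-24.805302
n=5: y≈-24.805302, sp=-2, e=sp−y≈22.805302; I≈9.399376, D=e−e_prev≈35.386384; u=3/4·22.805302+3/4·9.399376+3/4·35.386384≈50.693296; next y=-4/5·(-24.805302)+1/2·50.693296≈45.190889
n=6: y≈45.190889, sp=-2, e=sp−y≈-47.190889; I≈-37.791513, D=e−e_prev≈-69.996191; u=3/4·(-47.190889)+3/4·(-37.791513)+3/4·(-69.996191)≈-116.233945; next y=-4/5·45.190889+1/2·(-116.233945)≈-94.269684
n=7: y≈-94.269684, sp=-2, e=sp−y≈92.269684; I≈54.478171, D=e−e_prev≈139.460573; u=3/4·92.269684+3/4·54.478171+3/4·139.460573≈214.656321; next y=-4/5·(-94.269684)+1/2·214.656321≈182.743908
n=8: y≈182.743908, sp=-2, e=sp−y≈-184.743908; I≈-130.265737, D=e−e_prev≈-277.013592; u=3/4·(-184.743908)+3/4·(-130.265737)+3/4·(-277.013592)≈-444.017427; next y=-4/5·182.743908+1/2·(-444.017427)≈-368.203840
n=9: y≈-368.203840, sp=-2, e=sp−y≈366.203840; I≈235.938103, D=e−e_prev≈550.947748; u=3/4·366.203840+3/4·235.938103+3/4·550.947748≈864.817268; next y=-4/5·(-368.203840)+1/2·864.817268≈726.971706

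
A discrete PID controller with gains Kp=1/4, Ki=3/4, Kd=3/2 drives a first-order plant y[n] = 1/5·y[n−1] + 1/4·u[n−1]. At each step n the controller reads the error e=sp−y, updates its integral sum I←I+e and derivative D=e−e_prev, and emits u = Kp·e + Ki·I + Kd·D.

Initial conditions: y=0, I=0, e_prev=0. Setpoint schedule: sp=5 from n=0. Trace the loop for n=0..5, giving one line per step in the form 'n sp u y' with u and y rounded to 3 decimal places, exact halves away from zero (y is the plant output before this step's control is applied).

0 5 12.500 0.000
1 5 0.938 3.125
2 5 12.695 0.859
3 5 6.187 3.346
4 5 13.982 2.216
5 5 10.068 3.939

(exact arithmetic carried between steps; '≈' marks a value shown rounded to 6 d.p. or computed from one; I and e_prev carry over from the previous line; the table rounds u and y to 3 d.p., halves away from zero)
n=0: y=0, sp=5, e=sp−y=5; I=5, D=e−e_prev=5; u=1/4·5+3/4·5+3/2·5=12.5; next y=1/5·0+1/4·12.5=3.125
n=1: y=3.125, sp=5, e=sp−y=1.875; I=6.875, D=e−e_prev=-3.125; u=1/4·1.875+3/4·6.875+3/2·(-3.125)=0.9375; next y=1/5·3.125+1/4·0.9375=0.859375
n=2: y=0.859375, sp=5, e=sp−y=4.140625; I=11.015625, D=e−e_prev=2.265625; u=1/4·4.140625+3/4·11.015625+3/2·2.265625≈12.695313; next y=1/5·0.859375+1/4·12.695313≈3.345703
n=3: y≈3.345703, sp=5, e=sp−y≈1.654297; I≈12.669922, D=e−e_prev≈-2.486328; u=1/4·1.654297+3/4·12.669922+3/2·(-2.486328)≈6.186523; next y=1/5·3.345703+1/4·6.186523≈2.215771
n=4: y≈2.215771, sp=5, e=sp−y≈2.784229; I≈15.454150, D=e−e_prev≈1.129932; u=1/4·2.784229+3/4·15.454150+3/2·1.129932≈13.981567; next y=1/5·2.215771+1/4·13.981567≈3.938546
n=5: y≈3.938546, sp=5, e=sp−y≈1.061454; I≈16.515604, D=e−e_prev≈-1.722775; u=1/4·1.061454+3/4·16.515604+3/2·(-1.722775)≈10.067905; next y=1/5·3.938546+1/4·10.067905≈3.304685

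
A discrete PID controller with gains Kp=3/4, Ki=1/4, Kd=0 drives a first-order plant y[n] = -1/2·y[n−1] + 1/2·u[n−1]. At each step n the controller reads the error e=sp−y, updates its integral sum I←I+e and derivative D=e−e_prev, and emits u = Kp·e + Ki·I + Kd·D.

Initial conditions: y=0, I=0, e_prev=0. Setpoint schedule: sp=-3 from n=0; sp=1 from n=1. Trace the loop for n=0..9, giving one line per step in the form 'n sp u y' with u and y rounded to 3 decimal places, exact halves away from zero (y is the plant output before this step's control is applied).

(exact arithmetic carried between steps; '≈' marks a value shown rounded to 6 d.p. or computed from one; I and e_prev carry over from the previous line; the table rounds u and y to 3 d.p., halves away from zero)
n=0: y=0, sp=-3, e=sp−y=-3; I=-3, D=e−e_prev=-3; u=3/4·(-3)+1/4·(-3)+0·(-3)=-3; next y=-1/2·0+1/2·(-3)=-1.5
n=1: y=-1.5, sp=1, e=sp−y=2.5; I=-0.5, D=e−e_prev=5.5; u=3/4·2.5+1/4·(-0.5)+0·5.5=1.75; next y=-1/2·(-1.5)+1/2·1.75=1.625
n=2: y=1.625, sp=1, e=sp−y=-0.625; I=-1.125, D=e−e_prev=-3.125; u=3/4·(-0.625)+1/4·(-1.125)+0·(-3.125)=-0.75; next y=-1/2·1.625+1/2·(-0.75)=-1.1875
n=3: y=-1.1875, sp=1, e=sp−y=2.1875; I=1.0625, D=e−e_prev=2.8125; u=3/4·2.1875+1/4·1.0625+0·2.8125=1.90625; next y=-1/2·(-1.1875)+1/2·1.90625=1.546875
n=4: y=1.546875, sp=1, e=sp−y=-0.546875; I=0.515625, D=e−e_prev=-2.734375; u=3/4·(-0.546875)+1/4·0.515625+0·(-2.734375)=-0.28125; next y=-1/2·1.546875+1/2·(-0.28125)≈-0.914063
n=5: y≈-0.914063, sp=1, e=sp−y≈1.914063; I≈2.429688, D=e−e_prev≈2.460938; u=3/4·1.914063+1/4·2.429688+0·2.460938≈2.042969; next y=-1/2·(-0.914063)+1/2·2.042969≈1.478516
n=6: y≈1.478516, sp=1, e=sp−y≈-0.478516; I≈1.951172, D=e−e_prev≈-2.392578; u=3/4·(-0.478516)+1/4·1.951172+0·(-2.392578)≈0.128906; next y=-1/2·1.478516+1/2·0.128906≈-0.674805
n=7: y≈-0.674805, sp=1, e=sp−y≈1.674805; I≈3.625977, D=e−e_prev≈2.153320; u=3/4·1.674805+1/4·3.625977+0·2.153320≈2.162598; next y=-1/2·(-0.674805)+1/2·2.162598≈1.418701
n=8: y≈1.418701, sp=1, e=sp−y≈-0.418701; I≈3.207275, D=e−e_prev≈-2.093506; u=3/4·(-0.418701)+1/4·3.207275+0·(-2.093506)≈0.487793; next y=-1/2·1.418701+1/2·0.487793≈-0.465454
n=9: y≈-0.465454, sp=1, e=sp−y≈1.465454; I≈4.672729, D=e−e_prev≈1.884155; u=3/4·1.465454+1/4·4.672729+0·1.884155≈2.267273; next y=-1/2·(-0.465454)+1/2·2.267273≈1.366364

0 -3 -3.000 0.000
1 1 1.750 -1.500
2 1 -0.750 1.625
3 1 1.906 -1.188
4 1 -0.281 1.547
5 1 2.043 -0.914
6 1 0.129 1.479
7 1 2.163 -0.675
8 1 0.488 1.419
9 1 2.267 -0.465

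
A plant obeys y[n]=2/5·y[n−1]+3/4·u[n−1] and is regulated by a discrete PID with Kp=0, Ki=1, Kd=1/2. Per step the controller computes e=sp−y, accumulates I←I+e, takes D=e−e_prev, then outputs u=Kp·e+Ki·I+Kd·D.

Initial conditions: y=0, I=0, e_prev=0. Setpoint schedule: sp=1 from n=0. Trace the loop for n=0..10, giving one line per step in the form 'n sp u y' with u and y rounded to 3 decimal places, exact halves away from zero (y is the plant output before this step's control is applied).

0 1 1.500 0.000
1 1 0.313 1.125
2 1 1.411 0.684
3 1 0.535 1.332
4 1 1.124 0.934
5 1 0.567 1.216
6 1 0.949 0.912
7 1 0.638 1.076
8 1 0.895 0.909
9 1 0.714 1.035
10 1 0.870 0.949

(exact arithmetic carried between steps; '≈' marks a value shown rounded to 6 d.p. or computed from one; I and e_prev carry over from the previous line; the table rounds u and y to 3 d.p., halves away from zero)
n=0: y=0, sp=1, e=sp−y=1; I=1, D=e−e_prev=1; u=0·1+1·1+1/2·1=1.5; next y=2/5·0+3/4·1.5=1.125
n=1: y=1.125, sp=1, e=sp−y=-0.125; I=0.875, D=e−e_prev=-1.125; u=0·(-0.125)+1·0.875+1/2·(-1.125)=0.3125; next y=2/5·1.125+3/4·0.3125=0.684375
n=2: y=0.684375, sp=1, e=sp−y=0.315625; I=1.190625, D=e−e_prev=0.440625; u=0·0.315625+1·1.190625+1/2·0.440625≈1.410938; next y=2/5·0.684375+3/4·1.410938≈1.331953
n=3: y≈1.331953, sp=1, e=sp−y≈-0.331953; I≈0.858672, D=e−e_prev≈-0.647578; u=0·(-0.331953)+1·0.858672+1/2·(-0.647578)≈0.534883; next y=2/5·1.331953+3/4·0.534883≈0.933943
n=4: y≈0.933943, sp=1, e=sp−y≈0.066057; I≈0.924729, D=e−e_prev≈0.398010; u=0·0.066057+1·0.924729+1/2·0.398010≈1.123733; next y=2/5·0.933943+3/4·1.123733≈1.216377
n=5: y≈1.216377, sp=1, e=sp−y≈-0.216377; I≈0.708351, D=e−e_prev≈-0.282434; u=0·(-0.216377)+1·0.708351+1/2·(-0.282434)≈0.567134; next y=2/5·1.216377+3/4·0.567134≈0.911902
n=6: y≈0.911902, sp=1, e=sp−y≈0.088098; I≈0.796450, D=e−e_prev≈0.304476; u=0·0.088098+1·0.796450+1/2·0.304476≈0.948688; next y=2/5·0.911902+3/4·0.948688≈1.076276
n=7: y≈1.076276, sp=1, e=sp−y≈-0.076276; I≈0.720173, D=e−e_prev≈-0.164375; u=0·(-0.076276)+1·0.720173+1/2·(-0.164375)≈0.637986; next y=2/5·1.076276+3/4·0.637986≈0.909000
n=8: y≈0.909000, sp=1, e=sp−y≈0.091000; I≈0.811173, D=e−e_prev≈0.167276; u=0·0.091000+1·0.811173+1/2·0.167276≈0.894811; next y=2/5·0.909000+3/4·0.894811≈1.034709
n=9: y≈1.034709, sp=1, e=sp−y≈-0.034709; I≈0.776465, D=e−e_prev≈-0.125709; u=0·(-0.034709)+1·0.776465+1/2·(-0.125709)≈0.713610; next y=2/5·1.034709+3/4·0.713610≈0.949091
n=10: y≈0.949091, sp=1, e=sp−y≈0.050909; I≈0.827373, D=e−e_prev≈0.085617; u=0·0.050909+1·0.827373+1/2·0.085617≈0.870182; next y=2/5·0.949091+3/4·0.870182≈1.032273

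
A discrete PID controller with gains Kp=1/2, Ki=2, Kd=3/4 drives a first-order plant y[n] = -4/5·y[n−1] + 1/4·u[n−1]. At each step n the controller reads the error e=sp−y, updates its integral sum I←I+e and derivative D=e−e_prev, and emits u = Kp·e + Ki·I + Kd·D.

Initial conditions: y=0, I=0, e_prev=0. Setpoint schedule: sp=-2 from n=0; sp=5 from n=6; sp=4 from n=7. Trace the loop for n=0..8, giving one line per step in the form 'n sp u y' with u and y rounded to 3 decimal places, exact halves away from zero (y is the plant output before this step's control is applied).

(exact arithmetic carried between steps; '≈' marks a value shown rounded to 6 d.p. or computed from one; I and e_prev carry over from the previous line; the table rounds u and y to 3 d.p., halves away from zero)
n=0: y=0, sp=-2, e=sp−y=-2; I=-2, D=e−e_prev=-2; u=1/2·(-2)+2·(-2)+3/4·(-2)=-6.5; next y=-4/5·0+1/4·(-6.5)=-1.625
n=1: y=-1.625, sp=-2, e=sp−y=-0.375; I=-2.375, D=e−e_prev=1.625; u=1/2·(-0.375)+2·(-2.375)+3/4·1.625=-3.71875; next y=-4/5·(-1.625)+1/4·(-3.71875)≈0.370313
n=2: y≈0.370313, sp=-2, e=sp−y≈-2.370313; I≈-4.745313, D=e−e_prev≈-1.995313; u=1/2·(-2.370313)+2·(-4.745313)+3/4·(-1.995313)≈-12.172266; next y=-4/5·0.370313+1/4·(-12.172266)≈-3.339316
n=3: y≈-3.339316, sp=-2, e=sp−y≈1.339316; I≈-3.405996, D=e−e_prev≈3.709629; u=1/2·1.339316+2·(-3.405996)+3/4·3.709629≈-3.360112; next y=-4/5·(-3.339316)+1/4·(-3.360112)≈1.831425
n=4: y≈1.831425, sp=-2, e=sp−y≈-3.831425; I≈-7.237421, D=e−e_prev≈-5.170741; u=1/2·(-3.831425)+2·(-7.237421)+3/4·(-5.170741)≈-20.268611; next y=-4/5·1.831425+1/4·(-20.268611)≈-6.532293
n=5: y≈-6.532293, sp=-2, e=sp−y≈4.532293; I≈-2.705128, D=e−e_prev≈8.363718; u=1/2·4.532293+2·(-2.705128)+3/4·8.363718≈3.128678; next y=-4/5·(-6.532293)+1/4·3.128678≈6.008004
n=6: y≈6.008004, sp=5, e=sp−y≈-1.008004; I≈-3.713132, D=e−e_prev≈-5.540296; u=1/2·(-1.008004)+2·(-3.713132)+3/4·(-5.540296)≈-12.085488; next y=-4/5·6.008004+1/4·(-12.085488)≈-7.827775
n=7: y≈-7.827775, sp=4, e=sp−y≈11.827775; I≈8.114643, D=e−e_prev≈12.835779; u=1/2·11.827775+2·8.114643+3/4·12.835779≈31.770008; next y=-4/5·(-7.827775)+1/4·31.770008≈14.204722
n=8: y≈14.204722, sp=4, e=sp−y≈-10.204722; I≈-2.090079, D=e−e_prev≈-22.032497; u=1/2·(-10.204722)+2·(-2.090079)+3/4·(-22.032497)≈-25.806892; next y=-4/5·14.204722+1/4·(-25.806892)≈-17.815500

0 -2 -6.500 0.000
1 -2 -3.719 -1.625
2 -2 -12.172 0.370
3 -2 -3.360 -3.339
4 -2 -20.269 1.831
5 -2 3.129 -6.532
6 5 -12.085 6.008
7 4 31.770 -7.828
8 4 -25.807 14.205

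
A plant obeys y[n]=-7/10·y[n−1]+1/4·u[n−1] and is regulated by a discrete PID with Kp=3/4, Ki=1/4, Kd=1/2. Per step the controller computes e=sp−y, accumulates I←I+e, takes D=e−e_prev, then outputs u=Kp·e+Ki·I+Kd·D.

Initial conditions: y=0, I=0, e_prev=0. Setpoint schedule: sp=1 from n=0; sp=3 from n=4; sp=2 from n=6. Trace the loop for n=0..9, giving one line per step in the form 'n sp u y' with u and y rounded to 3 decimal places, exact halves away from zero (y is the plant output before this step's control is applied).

(exact arithmetic carried between steps; '≈' marks a value shown rounded to 6 d.p. or computed from one; I and e_prev carry over from the previous line; the table rounds u and y to 3 d.p., halves away from zero)
n=0: y=0, sp=1, e=sp−y=1; I=1, D=e−e_prev=1; u=3/4·1+1/4·1+1/2·1=1.5; next y=-7/10·0+1/4·1.5=0.375
n=1: y=0.375, sp=1, e=sp−y=0.625; I=1.625, D=e−e_prev=-0.375; u=3/4·0.625+1/4·1.625+1/2·(-0.375)=0.6875; next y=-7/10·0.375+1/4·0.6875=-0.090625
n=2: y=-0.090625, sp=1, e=sp−y=1.090625; I=2.715625, D=e−e_prev=0.465625; u=3/4·1.090625+1/4·2.715625+1/2·0.465625≈1.729688; next y=-7/10·(-0.090625)+1/4·1.729688≈0.495859
n=3: y≈0.495859, sp=1, e=sp−y≈0.504141; I≈3.219766, D=e−e_prev≈-0.586484; u=3/4·0.504141+1/4·3.219766+1/2·(-0.586484)≈0.889805; next y=-7/10·0.495859+1/4·0.889805≈-0.124650
n=4: y≈-0.124650, sp=3, e=sp−y≈3.124650; I≈6.344416, D=e−e_prev≈2.620510; u=3/4·3.124650+1/4·6.344416+1/2·2.620510≈5.239847; next y=-7/10·(-0.124650)+1/4·5.239847≈1.397217
n=5: y≈1.397217, sp=3, e=sp−y≈1.602783; I≈7.947199, D=e−e_prev≈-1.521867; u=3/4·1.602783+1/4·7.947199+1/2·(-1.521867)≈2.427953; next y=-7/10·1.397217+1/4·2.427953≈-0.371064
n=6: y≈-0.371064, sp=2, e=sp−y≈2.371064; I≈10.318263, D=e−e_prev≈0.768280; u=3/4·2.371064+1/4·10.318263+1/2·0.768280≈4.742004; next y=-7/10·(-0.371064)+1/4·4.742004≈1.445245
n=7: y≈1.445245, sp=2, e=sp−y≈0.554755; I≈10.873017, D=e−e_prev≈-1.816309; u=3/4·0.554755+1/4·10.873017+1/2·(-1.816309)≈2.226166; next y=-7/10·1.445245+1/4·2.226166≈-0.455130
n=8: y≈-0.455130, sp=2, e=sp−y≈2.455130; I≈13.328148, D=e−e_prev≈1.900376; u=3/4·2.455130+1/4·13.328148+1/2·1.900376≈6.123572; next y=-7/10·(-0.455130)+1/4·6.123572≈1.849484
n=9: y≈1.849484, sp=2, e=sp−y≈0.150516; I≈13.478663, D=e−e_prev≈-2.304615; u=3/4·0.150516+1/4·13.478663+1/2·(-2.304615)≈2.330245; next y=-7/10·1.849484+1/4·2.330245≈-0.712078

0 1 1.500 0.000
1 1 0.688 0.375
2 1 1.730 -0.091
3 1 0.890 0.496
4 3 5.240 -0.125
5 3 2.428 1.397
6 2 4.742 -0.371
7 2 2.226 1.445
8 2 6.124 -0.455
9 2 2.330 1.849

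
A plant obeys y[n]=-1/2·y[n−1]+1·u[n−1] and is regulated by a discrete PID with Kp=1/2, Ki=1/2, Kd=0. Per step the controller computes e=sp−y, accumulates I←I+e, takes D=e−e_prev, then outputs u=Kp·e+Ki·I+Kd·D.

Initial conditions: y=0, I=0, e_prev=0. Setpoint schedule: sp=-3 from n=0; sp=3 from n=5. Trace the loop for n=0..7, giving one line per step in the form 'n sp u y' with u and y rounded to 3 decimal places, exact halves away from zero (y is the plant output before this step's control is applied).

0 -3 -3.000 0.000
1 -3 -1.500 -3.000
2 -3 -4.500 0.000
3 -3 -1.500 -4.500
4 -3 -6.000 0.750
5 3 5.250 -6.375
6 3 -4.875 8.438
7 3 9.938 -9.094

(exact arithmetic carried between steps; '≈' marks a value shown rounded to 6 d.p. or computed from one; I and e_prev carry over from the previous line; the table rounds u and y to 3 d.p., halves away from zero)
n=0: y=0, sp=-3, e=sp−y=-3; I=-3, D=e−e_prev=-3; u=1/2·(-3)+1/2·(-3)+0·(-3)=-3; next y=-1/2·0+1·(-3)=-3
n=1: y=-3, sp=-3, e=sp−y=0; I=-3, D=e−e_prev=3; u=1/2·0+1/2·(-3)+0·3=-1.5; next y=-1/2·(-3)+1·(-1.5)=0
n=2: y=0, sp=-3, e=sp−y=-3; I=-6, D=e−e_prev=-3; u=1/2·(-3)+1/2·(-6)+0·(-3)=-4.5; next y=-1/2·0+1·(-4.5)=-4.5
n=3: y=-4.5, sp=-3, e=sp−y=1.5; I=-4.5, D=e−e_prev=4.5; u=1/2·1.5+1/2·(-4.5)+0·4.5=-1.5; next y=-1/2·(-4.5)+1·(-1.5)=0.75
n=4: y=0.75, sp=-3, e=sp−y=-3.75; I=-8.25, D=e−e_prev=-5.25; u=1/2·(-3.75)+1/2·(-8.25)+0·(-5.25)=-6; next y=-1/2·0.75+1·(-6)=-6.375
n=5: y=-6.375, sp=3, e=sp−y=9.375; I=1.125, D=e−e_prev=13.125; u=1/2·9.375+1/2·1.125+0·13.125=5.25; next y=-1/2·(-6.375)+1·5.25=8.4375
n=6: y=8.4375, sp=3, e=sp−y=-5.4375; I=-4.3125, D=e−e_prev=-14.8125; u=1/2·(-5.4375)+1/2·(-4.3125)+0·(-14.8125)=-4.875; next y=-1/2·8.4375+1·(-4.875)=-9.09375
n=7: y=-9.09375, sp=3, e=sp−y=12.09375; I=7.78125, D=e−e_prev=17.53125; u=1/2·12.09375+1/2·7.78125+0·17.53125=9.9375; next y=-1/2·(-9.09375)+1·9.9375=14.484375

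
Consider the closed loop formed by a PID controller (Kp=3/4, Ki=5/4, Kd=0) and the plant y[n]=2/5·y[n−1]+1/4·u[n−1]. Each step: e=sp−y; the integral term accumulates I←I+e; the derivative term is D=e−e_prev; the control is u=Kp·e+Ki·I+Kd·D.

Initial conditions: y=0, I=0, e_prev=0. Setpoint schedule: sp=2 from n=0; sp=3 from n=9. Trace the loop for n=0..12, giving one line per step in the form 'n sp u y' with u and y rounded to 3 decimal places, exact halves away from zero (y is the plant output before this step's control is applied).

0 2 4.000 0.000
1 2 4.500 1.000
2 2 4.700 1.525
3 2 4.774 1.785
4 2 4.798 1.907
5 2 4.803 1.962
6 2 4.804 1.986
7 2 4.803 1.995
8 2 4.801 1.999
9 3 6.801 2.000
10 3 7.050 2.500
11 3 7.150 2.763
12 3 7.187 2.893

(exact arithmetic carried between steps; '≈' marks a value shown rounded to 6 d.p. or computed from one; I and e_prev carry over from the previous line; the table rounds u and y to 3 d.p., halves away from zero)
n=0: y=0, sp=2, e=sp−y=2; I=2, D=e−e_prev=2; u=3/4·2+5/4·2+0·2=4; next y=2/5·0+1/4·4=1
n=1: y=1, sp=2, e=sp−y=1; I=3, D=e−e_prev=-1; u=3/4·1+5/4·3+0·(-1)=4.5; next y=2/5·1+1/4·4.5=1.525
n=2: y=1.525, sp=2, e=sp−y=0.475; I=3.475, D=e−e_prev=-0.525; u=3/4·0.475+5/4·3.475+0·(-0.525)=4.7; next y=2/5·1.525+1/4·4.7=1.785
n=3: y=1.785, sp=2, e=sp−y=0.215; I=3.69, D=e−e_prev=-0.26; u=3/4·0.215+5/4·3.69+0·(-0.26)=4.77375; next y=2/5·1.785+1/4·4.77375≈1.907438
n=4: y≈1.907438, sp=2, e=sp−y≈0.092563; I≈3.782563, D=e−e_prev≈-0.122438; u=3/4·0.092563+5/4·3.782563+0·(-0.122438)≈4.797625; next y=2/5·1.907438+1/4·4.797625≈1.962381
n=5: y≈1.962381, sp=2, e=sp−y≈0.037619; I≈3.820181, D=e−e_prev≈-0.054944; u=3/4·0.037619+5/4·3.820181+0·(-0.054944)≈4.803441; next y=2/5·1.962381+1/4·4.803441≈1.985813
n=6: y≈1.985813, sp=2, e=sp−y≈0.014187; I≈3.834369, D=e−e_prev≈-0.023431; u=3/4·0.014187+5/4·3.834369+0·(-0.023431)≈4.803601; next y=2/5·1.985813+1/4·4.803601≈1.995225
n=7: y≈1.995225, sp=2, e=sp−y≈0.004775; I≈3.839143, D=e−e_prev≈-0.009413; u=3/4·0.004775+5/4·3.839143+0·(-0.009413)≈4.802510; next y=2/5·1.995225+1/4·4.802510≈1.998718
n=8: y≈1.998718, sp=2, e=sp−y≈0.001282; I≈3.840426, D=e−e_prev≈-0.003492; u=3/4·0.001282+5/4·3.840426+0·(-0.003492)≈4.801494; next y=2/5·1.998718+1/4·4.801494≈1.999860
n=9: y≈1.999860, sp=3, e=sp−y≈1.000140; I≈4.840565, D=e−e_prev≈0.998857; u=3/4·1.000140+5/4·4.840565+0·0.998857≈6.800811; next y=2/5·1.999860+1/4·6.800811≈2.500147
n=10: y≈2.500147, sp=3, e=sp−y≈0.499853; I≈5.340418, D=e−e_prev≈-0.500286; u=3/4·0.499853+5/4·5.340418+0·(-0.500286)≈7.050412; next y=2/5·2.500147+1/4·7.050412≈2.762662
n=11: y≈2.762662, sp=3, e=sp−y≈0.237338; I≈5.577756, D=e−e_prev≈-0.262515; u=3/4·0.237338+5/4·5.577756+0·(-0.262515)≈7.150199; next y=2/5·2.762662+1/4·7.150199≈2.892614
n=12: y≈2.892614, sp=3, e=sp−y≈0.107386; I≈5.685142, D=e−e_prev≈-0.129953; u=3/4·0.107386+5/4·5.685142+0·(-0.129953)≈7.186966; next y=2/5·2.892614+1/4·7.186966≈2.953787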